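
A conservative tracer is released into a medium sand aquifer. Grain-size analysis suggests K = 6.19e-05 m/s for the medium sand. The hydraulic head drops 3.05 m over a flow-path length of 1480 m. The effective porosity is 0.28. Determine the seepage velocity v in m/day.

0.0394

Convert K: 6.19e-05 m/s × 86400 = 5.348 m/day.
Hydraulic gradient i = Δh / L = 3.05 / 1480 = 0.002061.
Darcy flux q = K · i = 5.348 × 0.002061 = 0.01102 m/day.
Seepage velocity v = q / n_e = 0.01102 / 0.28 = 0.03936 m/day.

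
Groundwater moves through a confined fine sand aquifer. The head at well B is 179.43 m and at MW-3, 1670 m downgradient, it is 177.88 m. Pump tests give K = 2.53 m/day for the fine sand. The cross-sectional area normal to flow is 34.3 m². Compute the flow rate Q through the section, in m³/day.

Hydraulic gradient i = (179.43 − 177.88) / 1670 = 1.55 / 1670 = 0.0009281.
Darcy's law: Q = K · A · i = 2.530 × 34.30 × 0.0009281 = 0.08054 m³/day.

0.0805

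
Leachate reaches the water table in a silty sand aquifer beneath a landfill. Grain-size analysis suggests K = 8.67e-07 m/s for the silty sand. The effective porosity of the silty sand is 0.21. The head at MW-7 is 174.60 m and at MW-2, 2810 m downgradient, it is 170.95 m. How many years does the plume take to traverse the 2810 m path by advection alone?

16600

Convert K: 8.67e-07 m/s × 86400 = 0.07491 m/day.
Hydraulic gradient i = (174.60 − 170.95) / 2810 = 3.65 / 2810 = 0.001299.
Darcy flux q = K · i = 0.07491 × 0.001299 = 9.730e-05 m/day.
Seepage velocity v = q / n_e = 9.730e-05 / 0.21 = 0.0004633 m/day.
Travel time t = L / v = 2810 / 0.0004633 = 6.065e+06 days = 16604 years.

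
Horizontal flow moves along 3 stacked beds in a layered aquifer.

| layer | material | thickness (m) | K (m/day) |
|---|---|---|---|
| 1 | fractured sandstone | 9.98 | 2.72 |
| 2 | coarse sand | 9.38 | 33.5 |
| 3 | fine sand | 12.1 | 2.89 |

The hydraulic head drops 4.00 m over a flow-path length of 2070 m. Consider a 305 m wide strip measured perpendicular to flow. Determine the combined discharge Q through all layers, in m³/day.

222

Flow is parallel to layering, so each bed carries its own Darcy discharge and the transmissivities add.
Σ(K_i·b_i) = 2.72×9.98 + 33.5×9.38 + 2.89×12.1 = 376.3 m²/day.
Hydraulic gradient i = Δh / L = 4.00 / 2070 = 0.001932.
Q = Σ(K_i·b_i) · W · i = 376.3 × 305 × 0.001932 = 221.8 m³/day.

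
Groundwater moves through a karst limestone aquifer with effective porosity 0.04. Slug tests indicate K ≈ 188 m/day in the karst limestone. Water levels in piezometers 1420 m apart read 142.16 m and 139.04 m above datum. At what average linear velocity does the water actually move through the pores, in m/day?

Hydraulic gradient i = (142.16 − 139.04) / 1420 = 3.12 / 1420 = 0.002197.
Darcy flux q = K · i = 188.0 × 0.002197 = 0.4131 m/day.
Seepage velocity v = q / n_e = 0.4131 / 0.04 = 10.33 m/day.

10.3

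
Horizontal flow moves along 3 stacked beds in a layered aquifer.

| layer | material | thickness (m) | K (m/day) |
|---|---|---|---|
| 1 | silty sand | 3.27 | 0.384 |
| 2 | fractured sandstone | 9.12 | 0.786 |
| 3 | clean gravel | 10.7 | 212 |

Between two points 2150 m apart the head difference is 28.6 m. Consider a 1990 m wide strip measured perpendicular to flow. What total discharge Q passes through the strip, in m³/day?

Flow is parallel to layering, so each bed carries its own Darcy discharge and the transmissivities add.
Σ(K_i·b_i) = 0.384×3.27 + 0.786×9.12 + 212×10.7 = 2277 m²/day.
Hydraulic gradient i = Δh / L = 28.6 / 2150 = 0.01330.
Q = Σ(K_i·b_i) · W · i = 2277 × 1990 × 0.01330 = 60271 m³/day.

60300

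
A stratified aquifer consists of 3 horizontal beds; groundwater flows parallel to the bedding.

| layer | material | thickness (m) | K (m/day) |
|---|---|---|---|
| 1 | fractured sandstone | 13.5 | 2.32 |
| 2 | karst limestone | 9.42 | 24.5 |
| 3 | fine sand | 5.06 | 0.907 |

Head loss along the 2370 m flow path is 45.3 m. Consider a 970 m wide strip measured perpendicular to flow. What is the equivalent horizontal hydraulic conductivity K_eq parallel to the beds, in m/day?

Flow is parallel to layering, so each bed carries its own Darcy discharge and the transmissivities add.
Σ(K_i·b_i) = 2.32×13.5 + 24.5×9.42 + 0.907×5.06 = 266.7 m²/day.
Total thickness b = 27.98 m, so K_eq = Σ(K_i·b_i)/b = 9.532 m/day.

9.53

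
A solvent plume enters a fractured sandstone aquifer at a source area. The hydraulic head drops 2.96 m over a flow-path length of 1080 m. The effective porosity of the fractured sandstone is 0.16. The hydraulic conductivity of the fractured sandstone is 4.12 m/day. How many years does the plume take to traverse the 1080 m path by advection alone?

41.9

Hydraulic gradient i = Δh / L = 2.96 / 1080 = 0.002741.
Darcy flux q = K · i = 4.120 × 0.002741 = 0.01129 m/day.
Seepage velocity v = q / n_e = 0.01129 / 0.16 = 0.07057 m/day.
Travel time t = L / v = 1080 / 0.07057 = 15303 days = 41.90 years.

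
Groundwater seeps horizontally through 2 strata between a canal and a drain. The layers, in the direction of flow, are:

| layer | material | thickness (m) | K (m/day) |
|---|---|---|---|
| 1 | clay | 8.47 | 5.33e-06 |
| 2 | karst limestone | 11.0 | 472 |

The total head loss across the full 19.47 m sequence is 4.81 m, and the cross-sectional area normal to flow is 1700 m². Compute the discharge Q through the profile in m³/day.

0.00515

Flow is perpendicular to layering, so the layers act in series and the equivalent K is the thickness-weighted harmonic mean.
Total thickness L = 8.47 + 11.0 = 19.47 m.
Σ(b_i/K_i) = 8.47/5.33e-06 + 11.0/472 = 1.589e+06 d.
K_eq = L / Σ(b_i/K_i) = 19.47 / 1.589e+06 = 1.225e-05 m/day.
Q = K_eq · A · (Δh/L) = 1.225e-05 × 1700 × (4.81/19.47) = 0.005146 m³/day.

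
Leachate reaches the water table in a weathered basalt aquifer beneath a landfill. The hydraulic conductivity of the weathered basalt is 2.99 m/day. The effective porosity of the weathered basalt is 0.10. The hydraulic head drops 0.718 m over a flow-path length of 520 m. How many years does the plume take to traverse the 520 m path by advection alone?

34.5

Hydraulic gradient i = Δh / L = 0.718 / 520 = 0.001381.
Darcy flux q = K · i = 2.990 × 0.001381 = 0.004129 m/day.
Seepage velocity v = q / n_e = 0.004129 / 0.10 = 0.04129 m/day.
Travel time t = L / v = 520 / 0.04129 = 12595 days = 34.48 years.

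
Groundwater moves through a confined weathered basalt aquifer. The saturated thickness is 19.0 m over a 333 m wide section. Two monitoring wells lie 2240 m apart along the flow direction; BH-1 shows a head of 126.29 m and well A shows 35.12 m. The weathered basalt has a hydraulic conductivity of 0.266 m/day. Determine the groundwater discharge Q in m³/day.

68.5

Cross-sectional area A = 333 × 19.0 = 6327 m².
Hydraulic gradient i = (126.29 − 35.12) / 2240 = 91.17 / 2240 = 0.04070.
Darcy's law: Q = K · A · i = 0.2660 × 6327 × 0.04070 = 68.50 m³/day.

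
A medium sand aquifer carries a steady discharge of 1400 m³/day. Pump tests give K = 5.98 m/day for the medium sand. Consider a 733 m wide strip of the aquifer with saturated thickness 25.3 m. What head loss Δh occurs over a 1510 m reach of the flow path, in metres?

Cross-sectional area A = 733 × 25.3 = 18545 m².
From Q = K·A·i, i = Q / (K·A) = 1400 / (5.980 × 18545) = 0.01262.
Head loss Δh = i · L = 0.01262 × 1510 = 19.06 m.

19.1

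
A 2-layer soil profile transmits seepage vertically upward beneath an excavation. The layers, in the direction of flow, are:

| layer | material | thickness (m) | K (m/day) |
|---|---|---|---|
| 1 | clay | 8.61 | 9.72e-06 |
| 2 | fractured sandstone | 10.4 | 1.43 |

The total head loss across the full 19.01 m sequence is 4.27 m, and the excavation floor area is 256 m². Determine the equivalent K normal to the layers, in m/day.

2.15e-05

Flow is perpendicular to layering, so the layers act in series and the equivalent K is the thickness-weighted harmonic mean.
Total thickness L = 8.61 + 10.4 = 19.01 m.
Σ(b_i/K_i) = 8.61/9.72e-06 + 10.4/1.43 = 8.858e+05 d.
K_eq = L / Σ(b_i/K_i) = 19.01 / 8.858e+05 = 2.146e-05 m/day.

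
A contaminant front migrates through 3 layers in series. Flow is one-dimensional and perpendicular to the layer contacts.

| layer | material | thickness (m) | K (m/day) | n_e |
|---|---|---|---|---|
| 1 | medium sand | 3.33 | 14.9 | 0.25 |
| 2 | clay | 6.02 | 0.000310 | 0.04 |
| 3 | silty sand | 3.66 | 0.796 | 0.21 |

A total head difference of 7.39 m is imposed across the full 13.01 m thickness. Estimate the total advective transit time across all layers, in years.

13.3

With flow normal to the layers, continuity requires the same specific discharge q through every layer.
Σ(b_i/K_i) = 3.33/14.9 + 6.02/0.000310 + 3.66/0.796 = 19424 d.
q = Δh / Σ(b_i/K_i) = 7.39 / 19424 = 0.0003805 m/day.
In each layer the seepage velocity is v_i = q/n_i, so the layer transit time is t_i = b_i·n_i / q:
  layer 1 (medium sand): t_1 = 3.33 × 0.25 / 0.0003805 = 2188 d
  layer 2 (clay): t_2 = 6.02 × 0.04 / 0.0003805 = 632.9 d
  layer 3 (silty sand): t_3 = 3.66 × 0.21 / 0.0003805 = 2020 d
Total t = Σ t_i = 4841 days = 13.25 years.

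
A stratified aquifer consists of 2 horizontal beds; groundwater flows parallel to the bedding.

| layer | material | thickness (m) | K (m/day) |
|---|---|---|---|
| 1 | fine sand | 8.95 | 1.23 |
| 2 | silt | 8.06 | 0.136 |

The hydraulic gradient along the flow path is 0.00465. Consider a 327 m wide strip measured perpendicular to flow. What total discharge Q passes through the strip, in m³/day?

Flow is parallel to layering, so each bed carries its own Darcy discharge and the transmissivities add.
Σ(K_i·b_i) = 1.23×8.95 + 0.136×8.06 = 12.10 m²/day.
Hydraulic gradient i = 0.00465.
Q = Σ(K_i·b_i) · W · i = 12.10 × 327 × 0.004650 = 18.41 m³/day.

18.4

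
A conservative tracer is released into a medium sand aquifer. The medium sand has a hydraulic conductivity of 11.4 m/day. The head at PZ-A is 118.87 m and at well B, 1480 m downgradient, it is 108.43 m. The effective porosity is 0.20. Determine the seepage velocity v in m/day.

Hydraulic gradient i = (118.87 − 108.43) / 1480 = 10.44 / 1480 = 0.007054.
Darcy flux q = K · i = 11.40 × 0.007054 = 0.08042 m/day.
Seepage velocity v = q / n_e = 0.08042 / 0.20 = 0.4021 m/day.

0.402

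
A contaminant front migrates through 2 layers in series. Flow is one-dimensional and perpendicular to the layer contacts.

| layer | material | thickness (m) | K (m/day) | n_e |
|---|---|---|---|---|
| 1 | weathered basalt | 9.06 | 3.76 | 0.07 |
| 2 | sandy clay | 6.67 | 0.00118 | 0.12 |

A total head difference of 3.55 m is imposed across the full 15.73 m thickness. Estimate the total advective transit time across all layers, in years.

6.26

With flow normal to the layers, continuity requires the same specific discharge q through every layer.
Σ(b_i/K_i) = 9.06/3.76 + 6.67/0.00118 = 5655 d.
q = Δh / Σ(b_i/K_i) = 3.55 / 5655 = 0.0006278 m/day.
In each layer the seepage velocity is v_i = q/n_i, so the layer transit time is t_i = b_i·n_i / q:
  layer 1 (weathered basalt): t_1 = 9.06 × 0.07 / 0.0006278 = 1010 d
  layer 2 (sandy clay): t_2 = 6.67 × 0.12 / 0.0006278 = 1275 d
Total t = Σ t_i = 2285 days = 6.257 years.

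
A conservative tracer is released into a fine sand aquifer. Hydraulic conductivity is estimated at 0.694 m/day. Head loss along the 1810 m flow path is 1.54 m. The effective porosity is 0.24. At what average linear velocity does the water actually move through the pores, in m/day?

0.00246

Hydraulic gradient i = Δh / L = 1.54 / 1810 = 0.0008508.
Darcy flux q = K · i = 0.6940 × 0.0008508 = 0.0005905 m/day.
Seepage velocity v = q / n_e = 0.0005905 / 0.24 = 0.002460 m/day.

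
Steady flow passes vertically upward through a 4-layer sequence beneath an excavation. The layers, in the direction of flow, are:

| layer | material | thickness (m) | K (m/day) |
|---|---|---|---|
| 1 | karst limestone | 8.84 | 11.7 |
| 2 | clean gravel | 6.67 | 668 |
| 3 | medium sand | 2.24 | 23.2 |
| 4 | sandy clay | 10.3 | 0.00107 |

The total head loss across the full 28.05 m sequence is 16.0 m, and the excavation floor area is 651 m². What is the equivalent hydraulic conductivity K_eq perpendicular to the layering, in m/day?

Flow is perpendicular to layering, so the layers act in series and the equivalent K is the thickness-weighted harmonic mean.
Total thickness L = 8.84 + 6.67 + 2.24 + 10.3 = 28.05 m.
Σ(b_i/K_i) = 8.84/11.7 + 6.67/668 + 2.24/23.2 + 10.3/0.00107 = 9627 d.
K_eq = L / Σ(b_i/K_i) = 28.05 / 9627 = 0.002914 m/day.

0.00291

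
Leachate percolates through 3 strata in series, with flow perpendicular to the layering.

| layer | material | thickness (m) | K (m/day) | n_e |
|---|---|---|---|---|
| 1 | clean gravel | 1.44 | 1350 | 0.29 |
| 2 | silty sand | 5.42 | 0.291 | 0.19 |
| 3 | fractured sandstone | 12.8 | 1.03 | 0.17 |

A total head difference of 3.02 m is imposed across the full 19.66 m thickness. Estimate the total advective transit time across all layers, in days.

37.3

With flow normal to the layers, continuity requires the same specific discharge q through every layer.
Σ(b_i/K_i) = 1.44/1350 + 5.42/0.291 + 12.8/1.03 = 31.05 d.
q = Δh / Σ(b_i/K_i) = 3.02 / 31.05 = 0.09725 m/day.
In each layer the seepage velocity is v_i = q/n_i, so the layer transit time is t_i = b_i·n_i / q:
  layer 1 (clean gravel): t_1 = 1.44 × 0.29 / 0.09725 = 4.294 d
  layer 2 (silty sand): t_2 = 5.42 × 0.19 / 0.09725 = 10.59 d
  layer 3 (fractured sandstone): t_3 = 12.8 × 0.17 / 0.09725 = 22.38 d
Total t = Σ t_i = 37.26 days.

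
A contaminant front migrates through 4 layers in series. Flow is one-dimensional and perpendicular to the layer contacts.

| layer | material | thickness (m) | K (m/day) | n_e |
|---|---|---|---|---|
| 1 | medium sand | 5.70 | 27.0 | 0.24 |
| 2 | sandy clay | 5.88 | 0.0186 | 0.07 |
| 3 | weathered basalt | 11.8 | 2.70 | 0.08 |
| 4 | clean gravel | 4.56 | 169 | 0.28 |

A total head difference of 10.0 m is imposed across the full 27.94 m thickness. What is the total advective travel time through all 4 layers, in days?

128

With flow normal to the layers, continuity requires the same specific discharge q through every layer.
Σ(b_i/K_i) = 5.70/27.0 + 5.88/0.0186 + 11.8/2.70 + 4.56/169 = 320.7 d.
q = Δh / Σ(b_i/K_i) = 10.0 / 320.7 = 0.03118 m/day.
In each layer the seepage velocity is v_i = q/n_i, so the layer transit time is t_i = b_i·n_i / q:
  layer 1 (medium sand): t_1 = 5.70 × 0.24 / 0.03118 = 43.88 d
  layer 2 (sandy clay): t_2 = 5.88 × 0.07 / 0.03118 = 13.20 d
  layer 3 (weathered basalt): t_3 = 11.8 × 0.08 / 0.03118 = 30.28 d
  layer 4 (clean gravel): t_4 = 4.56 × 0.28 / 0.03118 = 40.95 d
Total t = Σ t_i = 128.3 days.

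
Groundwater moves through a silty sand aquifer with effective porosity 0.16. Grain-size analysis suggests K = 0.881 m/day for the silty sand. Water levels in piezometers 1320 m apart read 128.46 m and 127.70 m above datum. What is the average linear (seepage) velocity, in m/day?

Hydraulic gradient i = (128.46 − 127.70) / 1320 = 0.76 / 1320 = 0.0005758.
Darcy flux q = K · i = 0.8810 × 0.0005758 = 0.0005072 m/day.
Seepage velocity v = q / n_e = 0.0005072 / 0.16 = 0.003170 m/day.

0.00317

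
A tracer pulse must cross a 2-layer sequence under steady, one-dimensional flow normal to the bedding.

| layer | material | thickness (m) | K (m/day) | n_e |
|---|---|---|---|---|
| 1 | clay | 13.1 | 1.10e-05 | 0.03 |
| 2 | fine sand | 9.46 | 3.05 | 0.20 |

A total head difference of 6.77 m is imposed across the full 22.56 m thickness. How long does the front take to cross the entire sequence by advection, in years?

1100

With flow normal to the layers, continuity requires the same specific discharge q through every layer.
Σ(b_i/K_i) = 13.1/1.10e-05 + 9.46/3.05 = 1.191e+06 d.
q = Δh / Σ(b_i/K_i) = 6.77 / 1.191e+06 = 5.685e-06 m/day.
In each layer the seepage velocity is v_i = q/n_i, so the layer transit time is t_i = b_i·n_i / q:
  layer 1 (clay): t_1 = 13.1 × 0.03 / 5.685e-06 = 69133 d
  layer 2 (fine sand): t_2 = 9.46 × 0.20 / 5.685e-06 = 3.328e+05 d
Total t = Σ t_i = 4.020e+05 days = 1100 years.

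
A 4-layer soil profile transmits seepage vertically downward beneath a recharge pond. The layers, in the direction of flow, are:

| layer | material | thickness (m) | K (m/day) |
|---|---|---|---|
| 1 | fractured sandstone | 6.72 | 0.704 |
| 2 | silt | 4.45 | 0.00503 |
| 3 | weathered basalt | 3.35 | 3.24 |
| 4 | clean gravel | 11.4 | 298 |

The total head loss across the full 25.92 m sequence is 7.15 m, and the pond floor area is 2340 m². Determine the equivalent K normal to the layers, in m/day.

0.0290

Flow is perpendicular to layering, so the layers act in series and the equivalent K is the thickness-weighted harmonic mean.
Total thickness L = 6.72 + 4.45 + 3.35 + 11.4 = 25.92 m.
Σ(b_i/K_i) = 6.72/0.704 + 4.45/0.00503 + 3.35/3.24 + 11.4/298 = 895.3 d.
K_eq = L / Σ(b_i/K_i) = 25.92 / 895.3 = 0.02895 m/day.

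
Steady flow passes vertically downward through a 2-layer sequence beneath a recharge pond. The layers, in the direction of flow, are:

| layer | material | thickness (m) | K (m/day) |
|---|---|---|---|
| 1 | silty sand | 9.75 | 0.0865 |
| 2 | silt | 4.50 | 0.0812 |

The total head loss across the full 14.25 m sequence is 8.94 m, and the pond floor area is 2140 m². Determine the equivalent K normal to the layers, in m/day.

0.0848

Flow is perpendicular to layering, so the layers act in series and the equivalent K is the thickness-weighted harmonic mean.
Total thickness L = 9.75 + 4.50 = 14.25 m.
Σ(b_i/K_i) = 9.75/0.0865 + 4.50/0.0812 = 168.1 d.
K_eq = L / Σ(b_i/K_i) = 14.25 / 168.1 = 0.08475 m/day.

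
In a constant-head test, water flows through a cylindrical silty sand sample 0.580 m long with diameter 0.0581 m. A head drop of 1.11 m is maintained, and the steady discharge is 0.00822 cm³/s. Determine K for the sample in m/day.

0.140

Cross-sectional area A = π·(d/2)² = π × (0.0581/2)² = 0.002651 m².
Convert discharge: 0.00822 cm³/s = 8.220e-09 m³/s.
Darcy's law rearranged: K = Q·L / (A·Δh) = 8.220e-09 × 0.580 / (0.002651 × 1.11) = 1.620e-06 m/s = 0.1400 m/day.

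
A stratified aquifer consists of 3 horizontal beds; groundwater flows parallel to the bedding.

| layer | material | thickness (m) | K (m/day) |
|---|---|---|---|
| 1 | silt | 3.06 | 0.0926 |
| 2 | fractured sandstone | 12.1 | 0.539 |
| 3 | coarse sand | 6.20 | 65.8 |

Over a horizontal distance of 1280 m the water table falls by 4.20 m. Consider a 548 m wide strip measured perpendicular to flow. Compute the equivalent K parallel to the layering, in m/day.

19.4

Flow is parallel to layering, so each bed carries its own Darcy discharge and the transmissivities add.
Σ(K_i·b_i) = 0.0926×3.06 + 0.539×12.1 + 65.8×6.20 = 414.8 m²/day.
Total thickness b = 21.36 m, so K_eq = Σ(K_i·b_i)/b = 19.42 m/day.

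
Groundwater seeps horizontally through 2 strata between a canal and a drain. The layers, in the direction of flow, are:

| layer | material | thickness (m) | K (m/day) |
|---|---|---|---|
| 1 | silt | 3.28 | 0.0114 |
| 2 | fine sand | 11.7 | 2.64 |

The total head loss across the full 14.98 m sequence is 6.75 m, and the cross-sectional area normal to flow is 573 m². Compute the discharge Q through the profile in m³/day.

13.2

Flow is perpendicular to layering, so the layers act in series and the equivalent K is the thickness-weighted harmonic mean.
Total thickness L = 3.28 + 11.7 = 14.98 m.
Σ(b_i/K_i) = 3.28/0.0114 + 11.7/2.64 = 292.2 d.
K_eq = L / Σ(b_i/K_i) = 14.98 / 292.2 = 0.05127 m/day.
Q = K_eq · A · (Δh/L) = 0.05127 × 573 × (6.75/14.98) = 13.24 m³/day.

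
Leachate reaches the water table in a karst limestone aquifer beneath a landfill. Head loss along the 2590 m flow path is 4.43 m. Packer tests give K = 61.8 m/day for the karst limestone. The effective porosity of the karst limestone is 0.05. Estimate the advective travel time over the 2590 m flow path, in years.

Hydraulic gradient i = Δh / L = 4.43 / 2590 = 0.001710.
Darcy flux q = K · i = 61.80 × 0.001710 = 0.1057 m/day.
Seepage velocity v = q / n_e = 0.1057 / 0.05 = 2.114 m/day.
Travel time t = L / v = 2590 / 2.114 = 1225 days = 3.354 years.

3.35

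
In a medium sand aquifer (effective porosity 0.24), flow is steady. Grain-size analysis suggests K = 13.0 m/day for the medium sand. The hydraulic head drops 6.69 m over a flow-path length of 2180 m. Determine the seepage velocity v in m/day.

0.166

Hydraulic gradient i = Δh / L = 6.69 / 2180 = 0.003069.
Darcy flux q = K · i = 13.00 × 0.003069 = 0.03989 m/day.
Seepage velocity v = q / n_e = 0.03989 / 0.24 = 0.1662 m/day.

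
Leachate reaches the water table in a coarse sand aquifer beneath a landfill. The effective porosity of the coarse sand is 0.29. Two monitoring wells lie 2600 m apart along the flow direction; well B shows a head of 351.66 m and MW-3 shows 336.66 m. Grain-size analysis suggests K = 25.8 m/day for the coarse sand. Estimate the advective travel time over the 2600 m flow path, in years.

13.9

Hydraulic gradient i = (351.66 − 336.66) / 2600 = 15 / 2600 = 0.005769.
Darcy flux q = K · i = 25.80 × 0.005769 = 0.1488 m/day.
Seepage velocity v = q / n_e = 0.1488 / 0.29 = 0.5133 m/day.
Travel time t = L / v = 2600 / 0.5133 = 5066 days = 13.87 years.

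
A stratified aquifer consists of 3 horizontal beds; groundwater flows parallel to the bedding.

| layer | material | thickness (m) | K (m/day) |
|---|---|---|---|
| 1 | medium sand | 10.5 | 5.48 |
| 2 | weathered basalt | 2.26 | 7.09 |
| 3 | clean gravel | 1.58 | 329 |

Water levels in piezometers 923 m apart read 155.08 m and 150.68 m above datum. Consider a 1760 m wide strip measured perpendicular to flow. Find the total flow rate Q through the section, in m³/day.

Flow is parallel to layering, so each bed carries its own Darcy discharge and the transmissivities add.
Σ(K_i·b_i) = 5.48×10.5 + 7.09×2.26 + 329×1.58 = 593.4 m²/day.
Hydraulic gradient i = (155.08 − 150.68) / 923 = 4.4 / 923 = 0.004767.
Q = Σ(K_i·b_i) · W · i = 593.4 × 1760 × 0.004767 = 4979 m³/day.

4980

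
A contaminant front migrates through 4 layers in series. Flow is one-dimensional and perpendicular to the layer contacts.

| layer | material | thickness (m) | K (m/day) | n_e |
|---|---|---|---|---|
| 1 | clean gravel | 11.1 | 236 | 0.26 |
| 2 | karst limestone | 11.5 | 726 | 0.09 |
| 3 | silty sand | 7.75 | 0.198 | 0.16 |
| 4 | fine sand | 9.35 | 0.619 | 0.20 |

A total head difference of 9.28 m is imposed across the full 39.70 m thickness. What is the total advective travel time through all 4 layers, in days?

41.1

With flow normal to the layers, continuity requires the same specific discharge q through every layer.
Σ(b_i/K_i) = 11.1/236 + 11.5/726 + 7.75/0.198 + 9.35/0.619 = 54.31 d.
q = Δh / Σ(b_i/K_i) = 9.28 / 54.31 = 0.1709 m/day.
In each layer the seepage velocity is v_i = q/n_i, so the layer transit time is t_i = b_i·n_i / q:
  layer 1 (clean gravel): t_1 = 11.1 × 0.26 / 0.1709 = 16.89 d
  layer 2 (karst limestone): t_2 = 11.5 × 0.09 / 0.1709 = 6.057 d
  layer 3 (silty sand): t_3 = 7.75 × 0.16 / 0.1709 = 7.257 d
  layer 4 (fine sand): t_4 = 9.35 × 0.20 / 0.1709 = 10.94 d
Total t = Σ t_i = 41.15 days.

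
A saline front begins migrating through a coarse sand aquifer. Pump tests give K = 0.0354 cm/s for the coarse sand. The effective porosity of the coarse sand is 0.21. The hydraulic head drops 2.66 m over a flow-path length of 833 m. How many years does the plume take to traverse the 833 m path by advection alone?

4.90

Convert K: 0.0354 cm/s × 864 = 30.59 m/day.
Hydraulic gradient i = Δh / L = 2.66 / 833 = 0.003193.
Darcy flux q = K · i = 30.59 × 0.003193 = 0.09767 m/day.
Seepage velocity v = q / n_e = 0.09767 / 0.21 = 0.4651 m/day.
Travel time t = L / v = 833 / 0.4651 = 1791 days = 4.904 years.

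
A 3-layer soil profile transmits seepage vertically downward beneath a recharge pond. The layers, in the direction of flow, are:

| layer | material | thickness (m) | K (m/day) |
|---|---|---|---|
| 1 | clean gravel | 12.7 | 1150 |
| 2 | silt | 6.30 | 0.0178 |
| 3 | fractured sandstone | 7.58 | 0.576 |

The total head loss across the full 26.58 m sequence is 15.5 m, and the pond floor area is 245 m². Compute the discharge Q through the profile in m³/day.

Flow is perpendicular to layering, so the layers act in series and the equivalent K is the thickness-weighted harmonic mean.
Total thickness L = 12.7 + 6.30 + 7.58 = 26.58 m.
Σ(b_i/K_i) = 12.7/1150 + 6.30/0.0178 + 7.58/0.576 = 367.1 d.
K_eq = L / Σ(b_i/K_i) = 26.58 / 367.1 = 0.07240 m/day.
Q = K_eq · A · (Δh/L) = 0.07240 × 245 × (15.5/26.58) = 10.34 m³/day.

10.3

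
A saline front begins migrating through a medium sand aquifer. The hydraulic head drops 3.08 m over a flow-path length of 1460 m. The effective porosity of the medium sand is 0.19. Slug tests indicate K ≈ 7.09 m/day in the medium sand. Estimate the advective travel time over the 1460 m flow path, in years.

Hydraulic gradient i = Δh / L = 3.08 / 1460 = 0.002110.
Darcy flux q = K · i = 7.090 × 0.002110 = 0.01496 m/day.
Seepage velocity v = q / n_e = 0.01496 / 0.19 = 0.07872 m/day.
Travel time t = L / v = 1460 / 0.07872 = 18547 days = 50.78 years.

50.8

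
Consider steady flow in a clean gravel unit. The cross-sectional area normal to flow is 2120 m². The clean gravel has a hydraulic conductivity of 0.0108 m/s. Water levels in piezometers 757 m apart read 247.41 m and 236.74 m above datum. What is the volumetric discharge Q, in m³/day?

27900

Convert K: 0.0108 m/s × 86400 = 933.1 m/day.
Hydraulic gradient i = (247.41 − 236.74) / 757 = 10.67 / 757 = 0.01410.
Darcy's law: Q = K · A · i = 933.1 × 2120 × 0.01410 = 27883 m³/day.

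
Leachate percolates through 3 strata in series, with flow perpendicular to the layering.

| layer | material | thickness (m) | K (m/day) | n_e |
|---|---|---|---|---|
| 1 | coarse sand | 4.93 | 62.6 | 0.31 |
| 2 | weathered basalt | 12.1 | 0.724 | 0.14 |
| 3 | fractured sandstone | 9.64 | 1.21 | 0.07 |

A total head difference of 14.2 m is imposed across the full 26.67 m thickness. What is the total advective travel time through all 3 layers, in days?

6.79

With flow normal to the layers, continuity requires the same specific discharge q through every layer.
Σ(b_i/K_i) = 4.93/62.6 + 12.1/0.724 + 9.64/1.21 = 24.76 d.
q = Δh / Σ(b_i/K_i) = 14.2 / 24.76 = 0.5735 m/day.
In each layer the seepage velocity is v_i = q/n_i, so the layer transit time is t_i = b_i·n_i / q:
  layer 1 (coarse sand): t_1 = 4.93 × 0.31 / 0.5735 = 2.665 d
  layer 2 (weathered basalt): t_2 = 12.1 × 0.14 / 0.5735 = 2.954 d
  layer 3 (fractured sandstone): t_3 = 9.64 × 0.07 / 0.5735 = 1.177 d
Total t = Σ t_i = 6.795 days.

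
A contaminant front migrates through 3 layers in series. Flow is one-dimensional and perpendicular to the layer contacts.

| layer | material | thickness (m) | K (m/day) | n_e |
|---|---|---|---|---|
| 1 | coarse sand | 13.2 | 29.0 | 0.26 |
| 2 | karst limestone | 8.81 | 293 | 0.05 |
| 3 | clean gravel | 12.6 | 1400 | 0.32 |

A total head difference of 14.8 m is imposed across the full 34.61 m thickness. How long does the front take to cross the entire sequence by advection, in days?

0.264

With flow normal to the layers, continuity requires the same specific discharge q through every layer.
Σ(b_i/K_i) = 13.2/29.0 + 8.81/293 + 12.6/1400 = 0.4942 d.
q = Δh / Σ(b_i/K_i) = 14.8 / 0.4942 = 29.94 m/day.
In each layer the seepage velocity is v_i = q/n_i, so the layer transit time is t_i = b_i·n_i / q:
  layer 1 (coarse sand): t_1 = 13.2 × 0.26 / 29.94 = 0.1146 d
  layer 2 (karst limestone): t_2 = 8.81 × 0.05 / 29.94 = 0.01471 d
  layer 3 (clean gravel): t_3 = 12.6 × 0.32 / 29.94 = 0.1346 d
Total t = Σ t_i = 0.2640 days.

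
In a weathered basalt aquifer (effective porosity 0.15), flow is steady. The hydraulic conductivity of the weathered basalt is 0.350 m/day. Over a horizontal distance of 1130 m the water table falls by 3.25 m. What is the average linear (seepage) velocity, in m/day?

Hydraulic gradient i = Δh / L = 3.25 / 1130 = 0.002876.
Darcy flux q = K · i = 0.3500 × 0.002876 = 0.001007 m/day.
Seepage velocity v = q / n_e = 0.001007 / 0.15 = 0.006711 m/day.

0.00671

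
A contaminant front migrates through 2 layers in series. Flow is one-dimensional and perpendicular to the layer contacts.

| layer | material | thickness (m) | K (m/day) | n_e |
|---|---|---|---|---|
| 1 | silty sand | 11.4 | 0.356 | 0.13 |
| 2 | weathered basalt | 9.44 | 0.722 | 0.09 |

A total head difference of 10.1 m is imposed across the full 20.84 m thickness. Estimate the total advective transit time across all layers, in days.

With flow normal to the layers, continuity requires the same specific discharge q through every layer.
Σ(b_i/K_i) = 11.4/0.356 + 9.44/0.722 = 45.10 d.
q = Δh / Σ(b_i/K_i) = 10.1 / 45.10 = 0.2240 m/day.
In each layer the seepage velocity is v_i = q/n_i, so the layer transit time is t_i = b_i·n_i / q:
  layer 1 (silty sand): t_1 = 11.4 × 0.13 / 0.2240 = 6.617 d
  layer 2 (weathered basalt): t_2 = 9.44 × 0.09 / 0.2240 = 3.794 d
Total t = Σ t_i = 10.41 days.

10.4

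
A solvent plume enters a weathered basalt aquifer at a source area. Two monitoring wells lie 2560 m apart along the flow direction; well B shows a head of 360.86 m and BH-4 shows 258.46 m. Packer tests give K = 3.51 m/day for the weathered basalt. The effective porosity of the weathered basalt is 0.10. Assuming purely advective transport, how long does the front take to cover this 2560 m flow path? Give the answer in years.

Hydraulic gradient i = (360.86 − 258.46) / 2560 = 102.4 / 2560 = 0.04000.
Darcy flux q = K · i = 3.510 × 0.04000 = 0.1404 m/day.
Seepage velocity v = q / n_e = 0.1404 / 0.10 = 1.404 m/day.
Travel time t = L / v = 2560 / 1.404 = 1823 days = 4.992 years.

4.99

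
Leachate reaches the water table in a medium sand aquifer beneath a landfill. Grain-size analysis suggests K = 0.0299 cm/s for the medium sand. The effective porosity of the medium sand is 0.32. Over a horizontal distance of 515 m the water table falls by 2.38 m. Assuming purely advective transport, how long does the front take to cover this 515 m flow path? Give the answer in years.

Convert K: 0.0299 cm/s × 864 = 25.83 m/day.
Hydraulic gradient i = Δh / L = 2.38 / 515 = 0.004621.
Darcy flux q = K · i = 25.83 × 0.004621 = 0.1194 m/day.
Seepage velocity v = q / n_e = 0.1194 / 0.32 = 0.3731 m/day.
Travel time t = L / v = 515 / 0.3731 = 1380 days = 3.779 years.

3.78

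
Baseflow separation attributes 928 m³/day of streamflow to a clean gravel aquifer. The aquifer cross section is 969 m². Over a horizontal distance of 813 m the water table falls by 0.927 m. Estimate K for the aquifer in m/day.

Hydraulic gradient i = Δh / L = 0.927 / 813 = 0.001140.
From Q = K·A·i, K = Q / (A·i) = 928 / (969.0 × 0.001140) = 839.9 m/day.

840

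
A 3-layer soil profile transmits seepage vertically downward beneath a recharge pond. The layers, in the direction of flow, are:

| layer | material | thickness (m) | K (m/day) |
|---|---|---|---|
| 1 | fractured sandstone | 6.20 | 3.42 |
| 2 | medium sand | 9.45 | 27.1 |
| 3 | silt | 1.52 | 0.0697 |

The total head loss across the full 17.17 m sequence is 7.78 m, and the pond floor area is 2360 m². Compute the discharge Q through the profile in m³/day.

766

Flow is perpendicular to layering, so the layers act in series and the equivalent K is the thickness-weighted harmonic mean.
Total thickness L = 6.20 + 9.45 + 1.52 = 17.17 m.
Σ(b_i/K_i) = 6.20/3.42 + 9.45/27.1 + 1.52/0.0697 = 23.97 d.
K_eq = L / Σ(b_i/K_i) = 17.17 / 23.97 = 0.7163 m/day.
Q = K_eq · A · (Δh/L) = 0.7163 × 2360 × (7.78/17.17) = 766.0 m³/day.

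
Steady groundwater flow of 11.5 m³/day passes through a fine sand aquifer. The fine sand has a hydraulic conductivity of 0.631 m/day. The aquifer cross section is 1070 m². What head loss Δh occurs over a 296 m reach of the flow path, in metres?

5.04

From Q = K·A·i, i = Q / (K·A) = 11.5 / (0.6310 × 1070) = 0.01703.
Head loss Δh = i · L = 0.01703 × 296 = 5.042 m.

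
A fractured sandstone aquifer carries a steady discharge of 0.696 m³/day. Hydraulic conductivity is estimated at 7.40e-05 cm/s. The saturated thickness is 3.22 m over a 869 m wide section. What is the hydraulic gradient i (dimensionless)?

0.00389

Convert K: 7.40e-05 cm/s × 864 = 0.06394 m/day.
Cross-sectional area A = 869 × 3.22 = 2798 m².
From Q = K·A·i, i = Q / (K·A) = 0.696 / (0.06394 × 2798) = 0.003890.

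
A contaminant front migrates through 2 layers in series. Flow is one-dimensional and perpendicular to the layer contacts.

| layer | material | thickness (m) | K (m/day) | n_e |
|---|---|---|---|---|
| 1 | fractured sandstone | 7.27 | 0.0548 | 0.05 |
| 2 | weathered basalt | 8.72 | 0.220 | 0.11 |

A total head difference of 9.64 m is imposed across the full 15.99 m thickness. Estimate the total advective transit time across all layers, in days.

23.6

With flow normal to the layers, continuity requires the same specific discharge q through every layer.
Σ(b_i/K_i) = 7.27/0.0548 + 8.72/0.220 = 172.3 d.
q = Δh / Σ(b_i/K_i) = 9.64 / 172.3 = 0.05595 m/day.
In each layer the seepage velocity is v_i = q/n_i, so the layer transit time is t_i = b_i·n_i / q:
  layer 1 (fractured sandstone): t_1 = 7.27 × 0.05 / 0.05595 = 6.497 d
  layer 2 (weathered basalt): t_2 = 8.72 × 0.11 / 0.05595 = 17.14 d
Total t = Σ t_i = 23.64 days.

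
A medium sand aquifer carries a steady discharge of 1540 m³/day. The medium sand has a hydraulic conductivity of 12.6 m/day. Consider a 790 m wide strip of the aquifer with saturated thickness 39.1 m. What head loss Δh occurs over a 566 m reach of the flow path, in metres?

2.24

Cross-sectional area A = 790 × 39.1 = 30889 m².
From Q = K·A·i, i = Q / (K·A) = 1540 / (12.60 × 30889) = 0.003957.
Head loss Δh = i · L = 0.003957 × 566 = 2.240 m.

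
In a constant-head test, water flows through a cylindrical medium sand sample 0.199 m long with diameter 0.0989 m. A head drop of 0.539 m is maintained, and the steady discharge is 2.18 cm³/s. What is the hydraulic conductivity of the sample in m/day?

Cross-sectional area A = π·(d/2)² = π × (0.0989/2)² = 0.007682 m².
Convert discharge: 2.18 cm³/s = 2.180e-06 m³/s.
Darcy's law rearranged: K = Q·L / (A·Δh) = 2.180e-06 × 0.199 / (0.007682 × 0.539) = 0.0001048 m/s = 9.052 m/day.

9.05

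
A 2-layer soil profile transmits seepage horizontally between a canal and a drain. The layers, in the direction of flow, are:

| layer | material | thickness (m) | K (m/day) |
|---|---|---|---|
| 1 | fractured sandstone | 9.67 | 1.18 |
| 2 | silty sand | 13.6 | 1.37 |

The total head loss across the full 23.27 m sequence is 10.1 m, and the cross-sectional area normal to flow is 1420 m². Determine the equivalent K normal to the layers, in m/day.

1.28

Flow is perpendicular to layering, so the layers act in series and the equivalent K is the thickness-weighted harmonic mean.
Total thickness L = 9.67 + 13.6 = 23.27 m.
Σ(b_i/K_i) = 9.67/1.18 + 13.6/1.37 = 18.12 d.
K_eq = L / Σ(b_i/K_i) = 23.27 / 18.12 = 1.284 m/day.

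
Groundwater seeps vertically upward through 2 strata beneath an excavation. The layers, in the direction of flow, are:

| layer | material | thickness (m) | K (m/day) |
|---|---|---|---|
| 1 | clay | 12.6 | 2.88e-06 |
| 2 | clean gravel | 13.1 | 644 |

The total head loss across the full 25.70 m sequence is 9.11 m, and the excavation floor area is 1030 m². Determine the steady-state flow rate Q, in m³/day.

0.00214

Flow is perpendicular to layering, so the layers act in series and the equivalent K is the thickness-weighted harmonic mean.
Total thickness L = 12.6 + 13.1 = 25.70 m.
Σ(b_i/K_i) = 12.6/2.88e-06 + 13.1/644 = 4.375e+06 d.
K_eq = L / Σ(b_i/K_i) = 25.70 / 4.375e+06 = 5.874e-06 m/day.
Q = K_eq · A · (Δh/L) = 5.874e-06 × 1030 × (9.11/25.70) = 0.002145 m³/day.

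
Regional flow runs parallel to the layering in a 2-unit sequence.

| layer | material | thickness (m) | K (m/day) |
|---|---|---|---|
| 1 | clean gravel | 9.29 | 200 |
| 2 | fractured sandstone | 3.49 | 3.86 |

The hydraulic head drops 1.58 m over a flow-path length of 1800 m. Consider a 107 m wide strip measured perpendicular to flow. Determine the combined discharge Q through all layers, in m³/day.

Flow is parallel to layering, so each bed carries its own Darcy discharge and the transmissivities add.
Σ(K_i·b_i) = 200×9.29 + 3.86×3.49 = 1871 m²/day.
Hydraulic gradient i = Δh / L = 1.58 / 1800 = 0.0008778.
Q = Σ(K_i·b_i) · W · i = 1871 × 107 × 0.0008778 = 175.8 m³/day.

176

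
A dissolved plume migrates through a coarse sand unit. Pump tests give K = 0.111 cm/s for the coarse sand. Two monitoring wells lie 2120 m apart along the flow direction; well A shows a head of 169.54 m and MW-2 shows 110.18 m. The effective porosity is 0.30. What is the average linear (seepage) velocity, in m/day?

Convert K: 0.111 cm/s × 864 = 95.90 m/day.
Hydraulic gradient i = (169.54 − 110.18) / 2120 = 59.36 / 2120 = 0.02800.
Darcy flux q = K · i = 95.90 × 0.02800 = 2.685 m/day.
Seepage velocity v = q / n_e = 2.685 / 0.30 = 8.951 m/day.

8.95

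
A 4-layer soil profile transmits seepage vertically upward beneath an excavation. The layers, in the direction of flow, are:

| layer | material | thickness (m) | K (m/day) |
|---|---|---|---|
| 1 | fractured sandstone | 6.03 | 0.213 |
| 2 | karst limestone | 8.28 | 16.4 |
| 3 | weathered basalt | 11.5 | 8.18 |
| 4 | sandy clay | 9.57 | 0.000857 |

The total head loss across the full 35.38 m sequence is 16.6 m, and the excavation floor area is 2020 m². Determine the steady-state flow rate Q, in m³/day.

2.99

Flow is perpendicular to layering, so the layers act in series and the equivalent K is the thickness-weighted harmonic mean.
Total thickness L = 6.03 + 8.28 + 11.5 + 9.57 = 35.38 m.
Σ(b_i/K_i) = 6.03/0.213 + 8.28/16.4 + 11.5/8.18 + 9.57/0.000857 = 11197 d.
K_eq = L / Σ(b_i/K_i) = 35.38 / 11197 = 0.003160 m/day.
Q = K_eq · A · (Δh/L) = 0.003160 × 2020 × (16.6/35.38) = 2.995 m³/day.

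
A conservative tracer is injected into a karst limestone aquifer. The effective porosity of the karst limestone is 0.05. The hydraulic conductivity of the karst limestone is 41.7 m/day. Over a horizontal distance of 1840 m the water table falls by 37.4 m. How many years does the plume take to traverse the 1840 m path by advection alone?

Hydraulic gradient i = Δh / L = 37.4 / 1840 = 0.02033.
Darcy flux q = K · i = 41.70 × 0.02033 = 0.8476 m/day.
Seepage velocity v = q / n_e = 0.8476 / 0.05 = 16.95 m/day.
Travel time t = L / v = 1840 / 16.95 = 108.5 days = 0.2972 years.

0.297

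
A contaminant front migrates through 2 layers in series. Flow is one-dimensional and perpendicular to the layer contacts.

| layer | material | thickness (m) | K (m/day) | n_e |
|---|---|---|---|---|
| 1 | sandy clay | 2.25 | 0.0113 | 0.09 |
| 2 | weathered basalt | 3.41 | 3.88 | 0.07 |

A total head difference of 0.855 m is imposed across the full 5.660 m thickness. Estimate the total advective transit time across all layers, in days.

103

With flow normal to the layers, continuity requires the same specific discharge q through every layer.
Σ(b_i/K_i) = 2.25/0.0113 + 3.41/3.88 = 200.0 d.
q = Δh / Σ(b_i/K_i) = 0.855 / 200.0 = 0.004275 m/day.
In each layer the seepage velocity is v_i = q/n_i, so the layer transit time is t_i = b_i·n_i / q:
  layer 1 (sandy clay): t_1 = 2.25 × 0.09 / 0.004275 = 47.37 d
  layer 2 (weathered basalt): t_2 = 3.41 × 0.07 / 0.004275 = 55.83 d
Total t = Σ t_i = 103.2 days.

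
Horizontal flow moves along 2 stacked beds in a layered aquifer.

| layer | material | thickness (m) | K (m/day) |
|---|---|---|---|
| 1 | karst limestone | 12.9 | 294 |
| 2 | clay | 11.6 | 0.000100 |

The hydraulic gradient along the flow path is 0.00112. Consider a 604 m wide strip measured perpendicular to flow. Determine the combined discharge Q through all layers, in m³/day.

2570

Flow is parallel to layering, so each bed carries its own Darcy discharge and the transmissivities add.
Σ(K_i·b_i) = 294×12.9 + 0.000100×11.6 = 3793 m²/day.
Hydraulic gradient i = 0.00112.
Q = Σ(K_i·b_i) · W · i = 3793 × 604 × 0.001120 = 2566 m³/day.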